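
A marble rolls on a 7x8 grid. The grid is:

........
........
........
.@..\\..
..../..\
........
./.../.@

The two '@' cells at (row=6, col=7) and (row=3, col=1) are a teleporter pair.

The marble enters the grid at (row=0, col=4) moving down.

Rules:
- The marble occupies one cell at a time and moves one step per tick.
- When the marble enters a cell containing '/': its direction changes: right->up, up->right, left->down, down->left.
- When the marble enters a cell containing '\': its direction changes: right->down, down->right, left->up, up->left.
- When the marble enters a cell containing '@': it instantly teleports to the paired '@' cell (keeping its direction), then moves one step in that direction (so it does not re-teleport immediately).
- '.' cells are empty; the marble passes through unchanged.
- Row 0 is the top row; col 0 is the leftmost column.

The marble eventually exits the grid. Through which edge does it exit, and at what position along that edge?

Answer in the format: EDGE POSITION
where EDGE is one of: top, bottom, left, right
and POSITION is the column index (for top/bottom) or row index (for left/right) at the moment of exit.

Answer: bottom 1

Derivation:
Step 1: enter (0,4), '.' pass, move down to (1,4)
Step 2: enter (1,4), '.' pass, move down to (2,4)
Step 3: enter (2,4), '.' pass, move down to (3,4)
Step 4: enter (3,4), '\' deflects down->right, move right to (3,5)
Step 5: enter (3,5), '\' deflects right->down, move down to (4,5)
Step 6: enter (4,5), '.' pass, move down to (5,5)
Step 7: enter (5,5), '.' pass, move down to (6,5)
Step 8: enter (6,5), '/' deflects down->left, move left to (6,4)
Step 9: enter (6,4), '.' pass, move left to (6,3)
Step 10: enter (6,3), '.' pass, move left to (6,2)
Step 11: enter (6,2), '.' pass, move left to (6,1)
Step 12: enter (6,1), '/' deflects left->down, move down to (7,1)
Step 13: at (7,1) — EXIT via bottom edge, pos 1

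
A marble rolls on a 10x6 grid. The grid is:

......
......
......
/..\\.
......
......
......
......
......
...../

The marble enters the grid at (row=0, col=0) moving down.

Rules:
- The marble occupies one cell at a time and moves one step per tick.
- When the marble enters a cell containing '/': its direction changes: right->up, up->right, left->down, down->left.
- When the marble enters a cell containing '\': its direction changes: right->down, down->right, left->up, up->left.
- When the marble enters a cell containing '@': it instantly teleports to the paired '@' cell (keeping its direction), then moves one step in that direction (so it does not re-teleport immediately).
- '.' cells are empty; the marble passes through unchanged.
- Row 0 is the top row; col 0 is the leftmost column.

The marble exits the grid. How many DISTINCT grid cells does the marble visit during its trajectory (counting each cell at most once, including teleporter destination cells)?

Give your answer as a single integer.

Step 1: enter (0,0), '.' pass, move down to (1,0)
Step 2: enter (1,0), '.' pass, move down to (2,0)
Step 3: enter (2,0), '.' pass, move down to (3,0)
Step 4: enter (3,0), '/' deflects down->left, move left to (3,-1)
Step 5: at (3,-1) — EXIT via left edge, pos 3
Distinct cells visited: 4 (path length 4)

Answer: 4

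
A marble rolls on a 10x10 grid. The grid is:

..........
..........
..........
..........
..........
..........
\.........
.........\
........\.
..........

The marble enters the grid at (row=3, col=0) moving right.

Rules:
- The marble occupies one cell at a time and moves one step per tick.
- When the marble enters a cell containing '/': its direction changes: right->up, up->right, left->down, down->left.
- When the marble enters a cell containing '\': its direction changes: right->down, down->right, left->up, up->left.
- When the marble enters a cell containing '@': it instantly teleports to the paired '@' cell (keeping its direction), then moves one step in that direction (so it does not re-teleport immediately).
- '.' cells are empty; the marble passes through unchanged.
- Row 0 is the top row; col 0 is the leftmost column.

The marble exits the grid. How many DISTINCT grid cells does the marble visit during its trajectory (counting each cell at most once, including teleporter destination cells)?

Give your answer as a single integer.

Answer: 10

Derivation:
Step 1: enter (3,0), '.' pass, move right to (3,1)
Step 2: enter (3,1), '.' pass, move right to (3,2)
Step 3: enter (3,2), '.' pass, move right to (3,3)
Step 4: enter (3,3), '.' pass, move right to (3,4)
Step 5: enter (3,4), '.' pass, move right to (3,5)
Step 6: enter (3,5), '.' pass, move right to (3,6)
Step 7: enter (3,6), '.' pass, move right to (3,7)
Step 8: enter (3,7), '.' pass, move right to (3,8)
Step 9: enter (3,8), '.' pass, move right to (3,9)
Step 10: enter (3,9), '.' pass, move right to (3,10)
Step 11: at (3,10) — EXIT via right edge, pos 3
Distinct cells visited: 10 (path length 10)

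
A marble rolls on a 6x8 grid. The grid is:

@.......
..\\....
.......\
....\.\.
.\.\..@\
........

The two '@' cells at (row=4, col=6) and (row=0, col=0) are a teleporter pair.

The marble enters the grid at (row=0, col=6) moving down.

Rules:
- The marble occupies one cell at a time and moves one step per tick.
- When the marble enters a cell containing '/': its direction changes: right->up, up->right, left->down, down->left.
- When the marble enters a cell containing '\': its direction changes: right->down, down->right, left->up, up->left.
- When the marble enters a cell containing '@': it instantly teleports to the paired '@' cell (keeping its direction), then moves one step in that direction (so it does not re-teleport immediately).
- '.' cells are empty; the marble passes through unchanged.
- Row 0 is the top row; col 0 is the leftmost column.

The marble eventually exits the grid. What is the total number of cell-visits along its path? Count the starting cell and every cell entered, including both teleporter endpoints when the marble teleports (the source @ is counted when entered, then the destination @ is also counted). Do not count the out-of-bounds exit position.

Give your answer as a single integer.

Answer: 5

Derivation:
Step 1: enter (0,6), '.' pass, move down to (1,6)
Step 2: enter (1,6), '.' pass, move down to (2,6)
Step 3: enter (2,6), '.' pass, move down to (3,6)
Step 4: enter (3,6), '\' deflects down->right, move right to (3,7)
Step 5: enter (3,7), '.' pass, move right to (3,8)
Step 6: at (3,8) — EXIT via right edge, pos 3
Path length (cell visits): 5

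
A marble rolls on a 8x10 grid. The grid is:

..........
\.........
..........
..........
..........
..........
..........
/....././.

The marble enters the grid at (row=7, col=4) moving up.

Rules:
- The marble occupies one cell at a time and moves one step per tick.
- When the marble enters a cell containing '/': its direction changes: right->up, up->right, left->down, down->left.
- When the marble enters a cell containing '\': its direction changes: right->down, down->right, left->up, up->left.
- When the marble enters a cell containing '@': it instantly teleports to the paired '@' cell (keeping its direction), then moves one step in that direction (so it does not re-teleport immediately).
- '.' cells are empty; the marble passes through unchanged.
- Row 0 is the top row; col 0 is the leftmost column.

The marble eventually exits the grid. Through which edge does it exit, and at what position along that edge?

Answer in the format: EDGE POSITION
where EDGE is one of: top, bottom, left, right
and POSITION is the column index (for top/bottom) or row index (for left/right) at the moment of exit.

Answer: top 4

Derivation:
Step 1: enter (7,4), '.' pass, move up to (6,4)
Step 2: enter (6,4), '.' pass, move up to (5,4)
Step 3: enter (5,4), '.' pass, move up to (4,4)
Step 4: enter (4,4), '.' pass, move up to (3,4)
Step 5: enter (3,4), '.' pass, move up to (2,4)
Step 6: enter (2,4), '.' pass, move up to (1,4)
Step 7: enter (1,4), '.' pass, move up to (0,4)
Step 8: enter (0,4), '.' pass, move up to (-1,4)
Step 9: at (-1,4) — EXIT via top edge, pos 4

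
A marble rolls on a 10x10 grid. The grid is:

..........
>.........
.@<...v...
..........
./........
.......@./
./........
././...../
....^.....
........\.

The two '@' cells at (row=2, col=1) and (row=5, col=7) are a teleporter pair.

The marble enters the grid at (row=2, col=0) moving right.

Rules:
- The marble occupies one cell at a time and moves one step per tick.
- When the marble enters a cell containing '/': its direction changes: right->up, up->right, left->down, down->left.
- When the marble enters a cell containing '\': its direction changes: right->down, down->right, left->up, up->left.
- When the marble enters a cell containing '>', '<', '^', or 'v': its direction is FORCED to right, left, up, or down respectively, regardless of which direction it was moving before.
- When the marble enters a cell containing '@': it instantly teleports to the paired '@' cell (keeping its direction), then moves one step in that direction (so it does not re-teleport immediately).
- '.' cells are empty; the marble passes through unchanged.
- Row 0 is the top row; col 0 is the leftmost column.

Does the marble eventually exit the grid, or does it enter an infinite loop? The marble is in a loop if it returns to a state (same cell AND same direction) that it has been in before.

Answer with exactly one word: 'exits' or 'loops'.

Answer: exits

Derivation:
Step 1: enter (2,0), '.' pass, move right to (2,1)
Step 2: enter (2,1), '@' teleport (2,1)->(5,7), also enter (5,7), move right to (5,8)
Step 3: enter (5,8), '.' pass, move right to (5,9)
Step 4: enter (5,9), '/' deflects right->up, move up to (4,9)
Step 5: enter (4,9), '.' pass, move up to (3,9)
Step 6: enter (3,9), '.' pass, move up to (2,9)
Step 7: enter (2,9), '.' pass, move up to (1,9)
Step 8: enter (1,9), '.' pass, move up to (0,9)
Step 9: enter (0,9), '.' pass, move up to (-1,9)
Step 10: at (-1,9) — EXIT via top edge, pos 9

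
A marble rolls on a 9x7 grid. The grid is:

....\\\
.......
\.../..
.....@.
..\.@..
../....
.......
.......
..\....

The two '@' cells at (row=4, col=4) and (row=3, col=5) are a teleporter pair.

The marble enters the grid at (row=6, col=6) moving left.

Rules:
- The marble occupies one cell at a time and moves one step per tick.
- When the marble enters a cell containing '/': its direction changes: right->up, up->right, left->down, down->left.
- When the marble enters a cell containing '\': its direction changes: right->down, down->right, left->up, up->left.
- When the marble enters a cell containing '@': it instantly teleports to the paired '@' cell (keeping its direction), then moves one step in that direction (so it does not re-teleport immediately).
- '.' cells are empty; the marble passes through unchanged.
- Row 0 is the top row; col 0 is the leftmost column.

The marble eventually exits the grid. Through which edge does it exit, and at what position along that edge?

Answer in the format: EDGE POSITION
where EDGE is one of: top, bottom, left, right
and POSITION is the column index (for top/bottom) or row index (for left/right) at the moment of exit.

Answer: left 6

Derivation:
Step 1: enter (6,6), '.' pass, move left to (6,5)
Step 2: enter (6,5), '.' pass, move left to (6,4)
Step 3: enter (6,4), '.' pass, move left to (6,3)
Step 4: enter (6,3), '.' pass, move left to (6,2)
Step 5: enter (6,2), '.' pass, move left to (6,1)
Step 6: enter (6,1), '.' pass, move left to (6,0)
Step 7: enter (6,0), '.' pass, move left to (6,-1)
Step 8: at (6,-1) — EXIT via left edge, pos 6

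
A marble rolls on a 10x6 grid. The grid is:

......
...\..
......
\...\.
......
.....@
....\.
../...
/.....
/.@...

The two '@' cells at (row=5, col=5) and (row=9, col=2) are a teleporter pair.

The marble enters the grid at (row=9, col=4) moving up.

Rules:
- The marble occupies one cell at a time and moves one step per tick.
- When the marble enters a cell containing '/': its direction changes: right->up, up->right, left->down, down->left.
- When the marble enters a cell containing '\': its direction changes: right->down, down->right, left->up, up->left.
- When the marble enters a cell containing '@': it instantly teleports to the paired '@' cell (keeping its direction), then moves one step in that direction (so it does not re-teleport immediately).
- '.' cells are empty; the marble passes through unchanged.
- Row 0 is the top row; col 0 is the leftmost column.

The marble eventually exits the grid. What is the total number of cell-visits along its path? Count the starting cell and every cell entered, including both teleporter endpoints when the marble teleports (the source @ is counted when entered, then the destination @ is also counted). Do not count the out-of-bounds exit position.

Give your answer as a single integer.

Step 1: enter (9,4), '.' pass, move up to (8,4)
Step 2: enter (8,4), '.' pass, move up to (7,4)
Step 3: enter (7,4), '.' pass, move up to (6,4)
Step 4: enter (6,4), '\' deflects up->left, move left to (6,3)
Step 5: enter (6,3), '.' pass, move left to (6,2)
Step 6: enter (6,2), '.' pass, move left to (6,1)
Step 7: enter (6,1), '.' pass, move left to (6,0)
Step 8: enter (6,0), '.' pass, move left to (6,-1)
Step 9: at (6,-1) — EXIT via left edge, pos 6
Path length (cell visits): 8

Answer: 8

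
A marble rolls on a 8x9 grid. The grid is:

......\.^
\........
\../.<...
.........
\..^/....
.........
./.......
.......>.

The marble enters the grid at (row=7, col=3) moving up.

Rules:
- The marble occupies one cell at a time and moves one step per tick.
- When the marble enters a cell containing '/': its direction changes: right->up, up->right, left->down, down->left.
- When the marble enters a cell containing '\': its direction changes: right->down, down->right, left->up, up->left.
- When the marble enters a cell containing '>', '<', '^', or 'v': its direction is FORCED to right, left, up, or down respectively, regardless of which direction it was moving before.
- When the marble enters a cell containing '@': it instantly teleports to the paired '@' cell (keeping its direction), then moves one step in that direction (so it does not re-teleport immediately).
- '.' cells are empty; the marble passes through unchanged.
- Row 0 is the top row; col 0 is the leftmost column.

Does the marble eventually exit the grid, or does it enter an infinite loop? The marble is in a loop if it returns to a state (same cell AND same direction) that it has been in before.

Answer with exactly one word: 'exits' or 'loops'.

Step 1: enter (7,3), '.' pass, move up to (6,3)
Step 2: enter (6,3), '.' pass, move up to (5,3)
Step 3: enter (5,3), '.' pass, move up to (4,3)
Step 4: enter (4,3), '^' forces up->up, move up to (3,3)
Step 5: enter (3,3), '.' pass, move up to (2,3)
Step 6: enter (2,3), '/' deflects up->right, move right to (2,4)
Step 7: enter (2,4), '.' pass, move right to (2,5)
Step 8: enter (2,5), '<' forces right->left, move left to (2,4)
Step 9: enter (2,4), '.' pass, move left to (2,3)
Step 10: enter (2,3), '/' deflects left->down, move down to (3,3)
Step 11: enter (3,3), '.' pass, move down to (4,3)
Step 12: enter (4,3), '^' forces down->up, move up to (3,3)
Step 13: at (3,3) dir=up — LOOP DETECTED (seen before)

Answer: loops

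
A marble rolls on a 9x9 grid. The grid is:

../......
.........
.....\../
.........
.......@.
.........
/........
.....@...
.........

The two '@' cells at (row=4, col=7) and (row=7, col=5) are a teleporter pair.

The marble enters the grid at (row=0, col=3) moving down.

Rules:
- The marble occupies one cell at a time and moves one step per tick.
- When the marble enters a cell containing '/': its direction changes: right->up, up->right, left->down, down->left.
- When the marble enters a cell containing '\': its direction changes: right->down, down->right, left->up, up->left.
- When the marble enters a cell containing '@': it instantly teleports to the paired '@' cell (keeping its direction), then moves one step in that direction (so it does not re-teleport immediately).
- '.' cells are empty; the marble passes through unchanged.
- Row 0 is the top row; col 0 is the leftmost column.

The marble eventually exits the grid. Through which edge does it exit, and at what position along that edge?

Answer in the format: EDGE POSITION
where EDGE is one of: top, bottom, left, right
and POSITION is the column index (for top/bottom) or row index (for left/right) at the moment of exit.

Answer: bottom 3

Derivation:
Step 1: enter (0,3), '.' pass, move down to (1,3)
Step 2: enter (1,3), '.' pass, move down to (2,3)
Step 3: enter (2,3), '.' pass, move down to (3,3)
Step 4: enter (3,3), '.' pass, move down to (4,3)
Step 5: enter (4,3), '.' pass, move down to (5,3)
Step 6: enter (5,3), '.' pass, move down to (6,3)
Step 7: enter (6,3), '.' pass, move down to (7,3)
Step 8: enter (7,3), '.' pass, move down to (8,3)
Step 9: enter (8,3), '.' pass, move down to (9,3)
Step 10: at (9,3) — EXIT via bottom edge, pos 3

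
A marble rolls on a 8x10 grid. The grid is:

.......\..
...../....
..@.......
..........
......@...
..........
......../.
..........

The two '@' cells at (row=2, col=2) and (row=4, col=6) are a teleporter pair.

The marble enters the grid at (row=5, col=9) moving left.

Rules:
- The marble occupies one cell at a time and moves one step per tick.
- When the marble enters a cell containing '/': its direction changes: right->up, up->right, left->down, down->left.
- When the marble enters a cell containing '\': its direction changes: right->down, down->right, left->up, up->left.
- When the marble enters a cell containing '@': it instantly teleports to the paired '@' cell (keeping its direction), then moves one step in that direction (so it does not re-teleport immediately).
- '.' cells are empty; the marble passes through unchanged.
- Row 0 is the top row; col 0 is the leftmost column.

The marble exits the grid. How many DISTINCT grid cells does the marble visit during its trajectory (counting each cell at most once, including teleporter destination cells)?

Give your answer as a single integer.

Answer: 10

Derivation:
Step 1: enter (5,9), '.' pass, move left to (5,8)
Step 2: enter (5,8), '.' pass, move left to (5,7)
Step 3: enter (5,7), '.' pass, move left to (5,6)
Step 4: enter (5,6), '.' pass, move left to (5,5)
Step 5: enter (5,5), '.' pass, move left to (5,4)
Step 6: enter (5,4), '.' pass, move left to (5,3)
Step 7: enter (5,3), '.' pass, move left to (5,2)
Step 8: enter (5,2), '.' pass, move left to (5,1)
Step 9: enter (5,1), '.' pass, move left to (5,0)
Step 10: enter (5,0), '.' pass, move left to (5,-1)
Step 11: at (5,-1) — EXIT via left edge, pos 5
Distinct cells visited: 10 (path length 10)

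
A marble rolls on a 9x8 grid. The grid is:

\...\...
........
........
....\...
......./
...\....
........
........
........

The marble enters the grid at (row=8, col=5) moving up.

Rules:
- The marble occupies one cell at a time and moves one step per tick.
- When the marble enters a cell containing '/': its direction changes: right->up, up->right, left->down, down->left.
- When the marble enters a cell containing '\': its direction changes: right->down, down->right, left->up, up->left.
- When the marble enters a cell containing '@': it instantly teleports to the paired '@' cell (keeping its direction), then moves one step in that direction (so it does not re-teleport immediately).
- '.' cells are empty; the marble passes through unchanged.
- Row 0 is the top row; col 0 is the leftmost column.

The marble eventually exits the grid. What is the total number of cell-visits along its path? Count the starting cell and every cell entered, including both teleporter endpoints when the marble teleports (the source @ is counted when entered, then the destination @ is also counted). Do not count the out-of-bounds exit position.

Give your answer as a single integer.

Step 1: enter (8,5), '.' pass, move up to (7,5)
Step 2: enter (7,5), '.' pass, move up to (6,5)
Step 3: enter (6,5), '.' pass, move up to (5,5)
Step 4: enter (5,5), '.' pass, move up to (4,5)
Step 5: enter (4,5), '.' pass, move up to (3,5)
Step 6: enter (3,5), '.' pass, move up to (2,5)
Step 7: enter (2,5), '.' pass, move up to (1,5)
Step 8: enter (1,5), '.' pass, move up to (0,5)
Step 9: enter (0,5), '.' pass, move up to (-1,5)
Step 10: at (-1,5) — EXIT via top edge, pos 5
Path length (cell visits): 9

Answer: 9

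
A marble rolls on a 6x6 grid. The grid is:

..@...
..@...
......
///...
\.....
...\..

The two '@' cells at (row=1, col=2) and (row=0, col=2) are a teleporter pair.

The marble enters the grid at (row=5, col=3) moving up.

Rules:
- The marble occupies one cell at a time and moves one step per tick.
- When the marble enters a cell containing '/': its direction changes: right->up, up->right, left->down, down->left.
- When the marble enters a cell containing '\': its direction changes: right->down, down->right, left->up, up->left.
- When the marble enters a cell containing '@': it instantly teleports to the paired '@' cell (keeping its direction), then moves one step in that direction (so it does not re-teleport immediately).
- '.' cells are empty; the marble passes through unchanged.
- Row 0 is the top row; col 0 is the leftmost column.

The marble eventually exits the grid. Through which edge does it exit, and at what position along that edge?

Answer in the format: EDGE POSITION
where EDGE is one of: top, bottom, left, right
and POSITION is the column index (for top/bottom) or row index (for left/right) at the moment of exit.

Answer: left 5

Derivation:
Step 1: enter (5,3), '\' deflects up->left, move left to (5,2)
Step 2: enter (5,2), '.' pass, move left to (5,1)
Step 3: enter (5,1), '.' pass, move left to (5,0)
Step 4: enter (5,0), '.' pass, move left to (5,-1)
Step 5: at (5,-1) — EXIT via left edge, pos 5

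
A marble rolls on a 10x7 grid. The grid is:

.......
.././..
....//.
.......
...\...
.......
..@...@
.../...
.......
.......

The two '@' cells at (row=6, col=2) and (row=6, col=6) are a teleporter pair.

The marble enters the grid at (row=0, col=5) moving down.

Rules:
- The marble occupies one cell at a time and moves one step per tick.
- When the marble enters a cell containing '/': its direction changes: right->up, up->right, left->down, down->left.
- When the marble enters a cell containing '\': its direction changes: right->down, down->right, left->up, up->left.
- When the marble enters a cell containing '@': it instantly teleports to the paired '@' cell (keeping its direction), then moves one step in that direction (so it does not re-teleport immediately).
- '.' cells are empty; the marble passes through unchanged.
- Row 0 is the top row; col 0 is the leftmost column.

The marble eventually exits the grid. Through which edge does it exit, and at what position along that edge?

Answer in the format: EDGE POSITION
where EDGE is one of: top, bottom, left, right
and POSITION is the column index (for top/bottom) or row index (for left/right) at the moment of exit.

Answer: bottom 4

Derivation:
Step 1: enter (0,5), '.' pass, move down to (1,5)
Step 2: enter (1,5), '.' pass, move down to (2,5)
Step 3: enter (2,5), '/' deflects down->left, move left to (2,4)
Step 4: enter (2,4), '/' deflects left->down, move down to (3,4)
Step 5: enter (3,4), '.' pass, move down to (4,4)
Step 6: enter (4,4), '.' pass, move down to (5,4)
Step 7: enter (5,4), '.' pass, move down to (6,4)
Step 8: enter (6,4), '.' pass, move down to (7,4)
Step 9: enter (7,4), '.' pass, move down to (8,4)
Step 10: enter (8,4), '.' pass, move down to (9,4)
Step 11: enter (9,4), '.' pass, move down to (10,4)
Step 12: at (10,4) — EXIT via bottom edge, pos 4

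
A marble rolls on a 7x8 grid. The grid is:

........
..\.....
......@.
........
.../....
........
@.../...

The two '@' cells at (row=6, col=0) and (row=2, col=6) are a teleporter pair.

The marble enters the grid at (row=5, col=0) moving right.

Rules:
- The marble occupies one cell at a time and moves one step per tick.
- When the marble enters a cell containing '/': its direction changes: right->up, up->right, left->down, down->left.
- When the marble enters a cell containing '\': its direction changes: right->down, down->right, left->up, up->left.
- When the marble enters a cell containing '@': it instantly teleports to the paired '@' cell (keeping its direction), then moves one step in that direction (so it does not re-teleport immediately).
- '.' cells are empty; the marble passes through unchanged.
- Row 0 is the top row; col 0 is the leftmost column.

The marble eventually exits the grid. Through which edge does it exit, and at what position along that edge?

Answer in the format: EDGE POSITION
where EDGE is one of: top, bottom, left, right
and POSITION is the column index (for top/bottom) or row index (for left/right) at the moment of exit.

Step 1: enter (5,0), '.' pass, move right to (5,1)
Step 2: enter (5,1), '.' pass, move right to (5,2)
Step 3: enter (5,2), '.' pass, move right to (5,3)
Step 4: enter (5,3), '.' pass, move right to (5,4)
Step 5: enter (5,4), '.' pass, move right to (5,5)
Step 6: enter (5,5), '.' pass, move right to (5,6)
Step 7: enter (5,6), '.' pass, move right to (5,7)
Step 8: enter (5,7), '.' pass, move right to (5,8)
Step 9: at (5,8) — EXIT via right edge, pos 5

Answer: right 5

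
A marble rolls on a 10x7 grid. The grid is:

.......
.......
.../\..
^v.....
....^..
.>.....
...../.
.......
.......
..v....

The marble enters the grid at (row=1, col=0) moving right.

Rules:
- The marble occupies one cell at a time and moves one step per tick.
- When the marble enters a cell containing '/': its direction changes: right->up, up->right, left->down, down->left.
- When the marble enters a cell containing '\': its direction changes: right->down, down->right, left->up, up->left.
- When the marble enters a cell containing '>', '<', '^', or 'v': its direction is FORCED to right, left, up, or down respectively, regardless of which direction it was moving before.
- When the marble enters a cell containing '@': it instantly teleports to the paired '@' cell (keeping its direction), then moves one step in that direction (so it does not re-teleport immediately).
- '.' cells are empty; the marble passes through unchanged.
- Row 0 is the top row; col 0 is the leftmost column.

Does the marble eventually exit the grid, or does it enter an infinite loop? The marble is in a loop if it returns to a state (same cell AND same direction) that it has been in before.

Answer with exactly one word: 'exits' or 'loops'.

Answer: exits

Derivation:
Step 1: enter (1,0), '.' pass, move right to (1,1)
Step 2: enter (1,1), '.' pass, move right to (1,2)
Step 3: enter (1,2), '.' pass, move right to (1,3)
Step 4: enter (1,3), '.' pass, move right to (1,4)
Step 5: enter (1,4), '.' pass, move right to (1,5)
Step 6: enter (1,5), '.' pass, move right to (1,6)
Step 7: enter (1,6), '.' pass, move right to (1,7)
Step 8: at (1,7) — EXIT via right edge, pos 1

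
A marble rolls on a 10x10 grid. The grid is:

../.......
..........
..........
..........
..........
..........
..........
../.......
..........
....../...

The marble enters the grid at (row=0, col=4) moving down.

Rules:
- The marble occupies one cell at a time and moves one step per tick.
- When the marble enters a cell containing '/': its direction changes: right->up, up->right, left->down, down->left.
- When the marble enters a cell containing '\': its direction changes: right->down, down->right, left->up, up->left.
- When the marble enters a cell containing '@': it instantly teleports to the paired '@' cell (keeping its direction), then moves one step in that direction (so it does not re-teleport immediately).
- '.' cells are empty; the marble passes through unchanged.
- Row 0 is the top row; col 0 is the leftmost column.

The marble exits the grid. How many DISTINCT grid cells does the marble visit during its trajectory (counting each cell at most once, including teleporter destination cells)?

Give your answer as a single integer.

Answer: 10

Derivation:
Step 1: enter (0,4), '.' pass, move down to (1,4)
Step 2: enter (1,4), '.' pass, move down to (2,4)
Step 3: enter (2,4), '.' pass, move down to (3,4)
Step 4: enter (3,4), '.' pass, move down to (4,4)
Step 5: enter (4,4), '.' pass, move down to (5,4)
Step 6: enter (5,4), '.' pass, move down to (6,4)
Step 7: enter (6,4), '.' pass, move down to (7,4)
Step 8: enter (7,4), '.' pass, move down to (8,4)
Step 9: enter (8,4), '.' pass, move down to (9,4)
Step 10: enter (9,4), '.' pass, move down to (10,4)
Step 11: at (10,4) — EXIT via bottom edge, pos 4
Distinct cells visited: 10 (path length 10)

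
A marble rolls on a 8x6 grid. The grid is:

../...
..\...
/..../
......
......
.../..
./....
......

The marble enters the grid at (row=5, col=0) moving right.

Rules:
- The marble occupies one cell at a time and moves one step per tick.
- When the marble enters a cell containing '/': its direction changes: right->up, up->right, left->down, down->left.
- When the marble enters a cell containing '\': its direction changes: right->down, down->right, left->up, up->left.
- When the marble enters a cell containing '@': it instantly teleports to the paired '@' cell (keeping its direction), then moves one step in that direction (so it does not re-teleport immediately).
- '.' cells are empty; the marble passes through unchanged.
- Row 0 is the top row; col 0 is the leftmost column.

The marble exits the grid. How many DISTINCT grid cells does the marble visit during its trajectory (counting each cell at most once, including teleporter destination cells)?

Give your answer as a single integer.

Step 1: enter (5,0), '.' pass, move right to (5,1)
Step 2: enter (5,1), '.' pass, move right to (5,2)
Step 3: enter (5,2), '.' pass, move right to (5,3)
Step 4: enter (5,3), '/' deflects right->up, move up to (4,3)
Step 5: enter (4,3), '.' pass, move up to (3,3)
Step 6: enter (3,3), '.' pass, move up to (2,3)
Step 7: enter (2,3), '.' pass, move up to (1,3)
Step 8: enter (1,3), '.' pass, move up to (0,3)
Step 9: enter (0,3), '.' pass, move up to (-1,3)
Step 10: at (-1,3) — EXIT via top edge, pos 3
Distinct cells visited: 9 (path length 9)

Answer: 9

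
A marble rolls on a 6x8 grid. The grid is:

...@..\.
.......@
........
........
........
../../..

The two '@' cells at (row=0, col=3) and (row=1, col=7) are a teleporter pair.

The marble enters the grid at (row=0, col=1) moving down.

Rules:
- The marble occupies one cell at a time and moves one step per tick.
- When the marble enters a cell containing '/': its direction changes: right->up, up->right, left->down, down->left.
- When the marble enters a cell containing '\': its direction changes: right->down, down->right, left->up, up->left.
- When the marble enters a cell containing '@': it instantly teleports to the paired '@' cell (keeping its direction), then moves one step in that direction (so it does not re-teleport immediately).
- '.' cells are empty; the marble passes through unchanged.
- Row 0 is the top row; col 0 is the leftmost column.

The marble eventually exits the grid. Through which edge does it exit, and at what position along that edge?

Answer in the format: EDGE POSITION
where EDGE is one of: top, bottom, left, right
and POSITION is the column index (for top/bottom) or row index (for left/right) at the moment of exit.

Step 1: enter (0,1), '.' pass, move down to (1,1)
Step 2: enter (1,1), '.' pass, move down to (2,1)
Step 3: enter (2,1), '.' pass, move down to (3,1)
Step 4: enter (3,1), '.' pass, move down to (4,1)
Step 5: enter (4,1), '.' pass, move down to (5,1)
Step 6: enter (5,1), '.' pass, move down to (6,1)
Step 7: at (6,1) — EXIT via bottom edge, pos 1

Answer: bottom 1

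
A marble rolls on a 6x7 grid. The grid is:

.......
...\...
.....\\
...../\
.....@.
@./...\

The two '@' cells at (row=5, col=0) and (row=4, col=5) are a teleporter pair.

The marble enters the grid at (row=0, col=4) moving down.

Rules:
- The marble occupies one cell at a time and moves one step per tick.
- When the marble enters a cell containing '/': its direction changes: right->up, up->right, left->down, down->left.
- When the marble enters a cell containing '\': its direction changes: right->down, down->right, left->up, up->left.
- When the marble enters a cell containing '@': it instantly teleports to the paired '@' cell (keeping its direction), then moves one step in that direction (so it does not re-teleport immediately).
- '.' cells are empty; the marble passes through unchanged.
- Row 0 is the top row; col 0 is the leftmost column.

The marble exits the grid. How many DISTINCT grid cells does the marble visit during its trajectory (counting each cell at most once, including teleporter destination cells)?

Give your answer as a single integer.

Step 1: enter (0,4), '.' pass, move down to (1,4)
Step 2: enter (1,4), '.' pass, move down to (2,4)
Step 3: enter (2,4), '.' pass, move down to (3,4)
Step 4: enter (3,4), '.' pass, move down to (4,4)
Step 5: enter (4,4), '.' pass, move down to (5,4)
Step 6: enter (5,4), '.' pass, move down to (6,4)
Step 7: at (6,4) — EXIT via bottom edge, pos 4
Distinct cells visited: 6 (path length 6)

Answer: 6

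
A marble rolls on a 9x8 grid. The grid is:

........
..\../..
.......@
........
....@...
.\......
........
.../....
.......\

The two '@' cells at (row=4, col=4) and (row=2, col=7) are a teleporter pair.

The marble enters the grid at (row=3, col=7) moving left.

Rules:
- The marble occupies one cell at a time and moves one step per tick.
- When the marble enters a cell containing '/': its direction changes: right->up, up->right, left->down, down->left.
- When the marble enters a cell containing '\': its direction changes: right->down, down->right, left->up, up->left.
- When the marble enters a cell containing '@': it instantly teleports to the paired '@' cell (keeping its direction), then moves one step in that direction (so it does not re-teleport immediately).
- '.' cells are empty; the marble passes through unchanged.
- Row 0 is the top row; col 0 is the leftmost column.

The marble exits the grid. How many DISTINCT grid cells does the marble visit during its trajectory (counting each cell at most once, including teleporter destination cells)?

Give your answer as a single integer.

Step 1: enter (3,7), '.' pass, move left to (3,6)
Step 2: enter (3,6), '.' pass, move left to (3,5)
Step 3: enter (3,5), '.' pass, move left to (3,4)
Step 4: enter (3,4), '.' pass, move left to (3,3)
Step 5: enter (3,3), '.' pass, move left to (3,2)
Step 6: enter (3,2), '.' pass, move left to (3,1)
Step 7: enter (3,1), '.' pass, move left to (3,0)
Step 8: enter (3,0), '.' pass, move left to (3,-1)
Step 9: at (3,-1) — EXIT via left edge, pos 3
Distinct cells visited: 8 (path length 8)

Answer: 8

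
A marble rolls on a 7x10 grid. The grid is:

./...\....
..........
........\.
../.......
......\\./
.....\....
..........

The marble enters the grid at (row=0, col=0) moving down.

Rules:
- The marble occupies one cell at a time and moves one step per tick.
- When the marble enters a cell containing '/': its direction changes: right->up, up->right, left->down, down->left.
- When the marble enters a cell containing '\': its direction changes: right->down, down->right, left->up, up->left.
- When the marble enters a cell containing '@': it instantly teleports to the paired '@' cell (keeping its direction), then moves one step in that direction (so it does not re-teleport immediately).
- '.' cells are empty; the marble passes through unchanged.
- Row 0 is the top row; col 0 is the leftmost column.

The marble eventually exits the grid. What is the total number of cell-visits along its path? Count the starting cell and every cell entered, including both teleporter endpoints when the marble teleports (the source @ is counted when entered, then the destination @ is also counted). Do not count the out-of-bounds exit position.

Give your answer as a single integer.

Answer: 7

Derivation:
Step 1: enter (0,0), '.' pass, move down to (1,0)
Step 2: enter (1,0), '.' pass, move down to (2,0)
Step 3: enter (2,0), '.' pass, move down to (3,0)
Step 4: enter (3,0), '.' pass, move down to (4,0)
Step 5: enter (4,0), '.' pass, move down to (5,0)
Step 6: enter (5,0), '.' pass, move down to (6,0)
Step 7: enter (6,0), '.' pass, move down to (7,0)
Step 8: at (7,0) — EXIT via bottom edge, pos 0
Path length (cell visits): 7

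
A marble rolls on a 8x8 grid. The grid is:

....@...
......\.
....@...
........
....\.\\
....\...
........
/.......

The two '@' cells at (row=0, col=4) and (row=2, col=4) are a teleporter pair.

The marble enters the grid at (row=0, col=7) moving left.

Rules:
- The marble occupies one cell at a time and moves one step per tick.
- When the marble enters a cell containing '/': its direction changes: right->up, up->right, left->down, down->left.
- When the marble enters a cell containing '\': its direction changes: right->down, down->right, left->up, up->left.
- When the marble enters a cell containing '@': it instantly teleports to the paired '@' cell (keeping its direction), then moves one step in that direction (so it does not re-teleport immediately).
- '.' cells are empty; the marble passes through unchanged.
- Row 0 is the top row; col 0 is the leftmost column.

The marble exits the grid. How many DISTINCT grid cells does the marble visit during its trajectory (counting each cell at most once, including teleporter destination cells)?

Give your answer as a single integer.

Step 1: enter (0,7), '.' pass, move left to (0,6)
Step 2: enter (0,6), '.' pass, move left to (0,5)
Step 3: enter (0,5), '.' pass, move left to (0,4)
Step 4: enter (0,4), '@' teleport (0,4)->(2,4), also enter (2,4), move left to (2,3)
Step 5: enter (2,3), '.' pass, move left to (2,2)
Step 6: enter (2,2), '.' pass, move left to (2,1)
Step 7: enter (2,1), '.' pass, move left to (2,0)
Step 8: enter (2,0), '.' pass, move left to (2,-1)
Step 9: at (2,-1) — EXIT via left edge, pos 2
Distinct cells visited: 9 (path length 9)

Answer: 9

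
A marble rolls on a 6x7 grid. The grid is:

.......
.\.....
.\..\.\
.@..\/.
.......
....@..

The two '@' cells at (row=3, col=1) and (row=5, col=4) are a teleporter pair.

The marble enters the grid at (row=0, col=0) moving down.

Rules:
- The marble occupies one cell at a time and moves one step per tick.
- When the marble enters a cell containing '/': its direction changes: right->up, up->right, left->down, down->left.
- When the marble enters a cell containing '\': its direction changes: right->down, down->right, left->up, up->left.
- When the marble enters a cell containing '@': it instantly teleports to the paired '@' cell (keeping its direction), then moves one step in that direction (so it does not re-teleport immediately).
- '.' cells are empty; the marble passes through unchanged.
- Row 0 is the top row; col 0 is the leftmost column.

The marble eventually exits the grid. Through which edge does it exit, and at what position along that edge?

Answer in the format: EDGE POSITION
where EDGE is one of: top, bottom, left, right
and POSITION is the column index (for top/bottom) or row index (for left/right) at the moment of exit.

Answer: bottom 0

Derivation:
Step 1: enter (0,0), '.' pass, move down to (1,0)
Step 2: enter (1,0), '.' pass, move down to (2,0)
Step 3: enter (2,0), '.' pass, move down to (3,0)
Step 4: enter (3,0), '.' pass, move down to (4,0)
Step 5: enter (4,0), '.' pass, move down to (5,0)
Step 6: enter (5,0), '.' pass, move down to (6,0)
Step 7: at (6,0) — EXIT via bottom edge, pos 0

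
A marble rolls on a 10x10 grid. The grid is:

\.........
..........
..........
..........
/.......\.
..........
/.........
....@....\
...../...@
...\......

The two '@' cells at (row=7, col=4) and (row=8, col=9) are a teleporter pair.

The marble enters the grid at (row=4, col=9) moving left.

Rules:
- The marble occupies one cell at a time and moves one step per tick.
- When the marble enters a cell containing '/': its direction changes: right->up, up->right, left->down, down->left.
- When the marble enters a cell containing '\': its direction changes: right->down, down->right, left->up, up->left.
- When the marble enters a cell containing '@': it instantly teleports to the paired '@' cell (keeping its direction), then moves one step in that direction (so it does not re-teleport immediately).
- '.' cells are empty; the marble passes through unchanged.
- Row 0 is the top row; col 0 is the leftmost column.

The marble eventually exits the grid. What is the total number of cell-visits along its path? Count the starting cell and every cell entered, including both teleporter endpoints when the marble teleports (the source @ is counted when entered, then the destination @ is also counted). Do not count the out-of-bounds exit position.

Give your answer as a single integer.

Answer: 6

Derivation:
Step 1: enter (4,9), '.' pass, move left to (4,8)
Step 2: enter (4,8), '\' deflects left->up, move up to (3,8)
Step 3: enter (3,8), '.' pass, move up to (2,8)
Step 4: enter (2,8), '.' pass, move up to (1,8)
Step 5: enter (1,8), '.' pass, move up to (0,8)
Step 6: enter (0,8), '.' pass, move up to (-1,8)
Step 7: at (-1,8) — EXIT via top edge, pos 8
Path length (cell visits): 6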